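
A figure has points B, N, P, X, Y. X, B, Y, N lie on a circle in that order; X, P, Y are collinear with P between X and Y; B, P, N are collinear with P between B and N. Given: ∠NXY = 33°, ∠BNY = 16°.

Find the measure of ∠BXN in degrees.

1. ∠NBY = 33°  [same arc YN]
2. ∠BYN = 131°  [△BYN]
3. ∠BXN = 49°  [cyclic XBYN, opposite ∠X+∠Y]

∠BXN = 49°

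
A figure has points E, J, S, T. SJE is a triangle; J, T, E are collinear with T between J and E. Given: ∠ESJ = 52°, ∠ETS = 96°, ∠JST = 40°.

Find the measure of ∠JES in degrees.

∠JES = 72°

1. ∠JTS = 84°  [linear pair at T on JE]
2. ∠SJT = 56°  [△SJT]
3. ∠EJS = 56°  [T on ray JE]
4. ∠JES = 72°  [△SJE]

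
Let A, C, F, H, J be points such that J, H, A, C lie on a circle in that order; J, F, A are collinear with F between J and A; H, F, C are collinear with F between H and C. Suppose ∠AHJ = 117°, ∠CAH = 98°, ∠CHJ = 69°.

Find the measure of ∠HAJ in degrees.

∠HAJ = 29°

1. ∠CJH = 82°  [cyclic JHAC, opposite ∠J+∠A]
2. ∠HCJ = 29°  [△JHC]
3. ∠HAJ = 29°  [same arc JH]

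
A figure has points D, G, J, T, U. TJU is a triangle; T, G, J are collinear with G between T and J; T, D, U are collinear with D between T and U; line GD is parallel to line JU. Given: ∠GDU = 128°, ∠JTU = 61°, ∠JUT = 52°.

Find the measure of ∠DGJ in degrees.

∠DGJ = 113°

1. ∠GDT = 52°  [linear pair at D on TU]
2. ∠DTG = 61°  [G on TJ, D on TU]
3. ∠DGT = 67°  [△TGD]
4. ∠DGJ = 113°  [linear pair at G on TJ]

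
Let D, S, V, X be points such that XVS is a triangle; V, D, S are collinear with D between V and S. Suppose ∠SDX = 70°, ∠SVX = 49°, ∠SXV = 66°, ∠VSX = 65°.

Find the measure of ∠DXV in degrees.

1. ∠VDX = 110°  [linear pair at D on VS]
2. ∠DVX = 49°  [D on ray VS]
3. ∠DXV = 21°  [△XVD]

∠DXV = 21°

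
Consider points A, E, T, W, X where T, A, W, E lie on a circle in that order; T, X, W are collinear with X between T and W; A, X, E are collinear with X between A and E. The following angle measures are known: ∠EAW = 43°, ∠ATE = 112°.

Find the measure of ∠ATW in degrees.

∠ATW = 69°

1. ∠AWE = 68°  [cyclic TAWE, opposite ∠T+∠W]
2. ∠AEW = 69°  [△AWE]
3. ∠ATW = 69°  [same arc AW]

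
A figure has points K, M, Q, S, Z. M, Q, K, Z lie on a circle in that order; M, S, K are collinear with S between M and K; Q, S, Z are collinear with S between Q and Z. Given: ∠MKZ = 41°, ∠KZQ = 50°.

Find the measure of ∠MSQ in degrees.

1. ∠MQZ = 41°  [same arc MZ]
2. ∠KMQ = 50°  [same arc QK]
3. ∠MSQ = 89°  [△MSQ]

∠MSQ = 89°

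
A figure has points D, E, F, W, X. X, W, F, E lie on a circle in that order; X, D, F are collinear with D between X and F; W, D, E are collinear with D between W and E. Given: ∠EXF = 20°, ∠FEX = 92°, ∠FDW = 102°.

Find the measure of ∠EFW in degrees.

∠EFW = 126°

1. ∠EFX = 68°  [△XFE]
2. ∠EDX = 102°  [vertical angles at D]
3. ∠EWX = 68°  [same arc XE]
4. ∠WEX = 58°  [△XDE]
5. ∠EXW = 54°  [△XWE]
6. ∠EFW = 126°  [cyclic XWFE, opposite ∠X+∠F]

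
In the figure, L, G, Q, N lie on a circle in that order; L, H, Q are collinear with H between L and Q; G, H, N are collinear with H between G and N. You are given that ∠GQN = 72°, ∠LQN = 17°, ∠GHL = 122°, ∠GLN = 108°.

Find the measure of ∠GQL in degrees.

1. ∠LGN = 17°  [same arc LN]
2. ∠GNL = 55°  [△LGN]
3. ∠GQL = 55°  [same arc LG]

∠GQL = 55°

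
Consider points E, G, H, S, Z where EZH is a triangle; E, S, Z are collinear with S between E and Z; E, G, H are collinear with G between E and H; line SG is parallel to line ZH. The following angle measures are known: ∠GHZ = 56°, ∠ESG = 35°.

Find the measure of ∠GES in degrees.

∠GES = 89°

1. ∠EHZ = 56°  [G on ray HE]
2. ∠EZH = 35°  [SG∥ZH, corresponding at S]
3. ∠HEZ = 89°  [△EZH]
4. ∠GES = 89°  [S on EZ, G on EH]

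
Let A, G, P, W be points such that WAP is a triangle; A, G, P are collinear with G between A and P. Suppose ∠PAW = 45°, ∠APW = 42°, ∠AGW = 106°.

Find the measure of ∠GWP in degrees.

∠GWP = 64°

1. ∠GPW = 42°  [G on ray PA]
2. ∠PGW = 74°  [linear pair at G on AP]
3. ∠GWP = 64°  [△WGP]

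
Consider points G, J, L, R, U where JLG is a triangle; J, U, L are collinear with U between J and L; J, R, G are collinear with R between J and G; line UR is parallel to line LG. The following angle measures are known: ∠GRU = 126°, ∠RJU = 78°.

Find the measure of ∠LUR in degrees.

∠LUR = 132°

1. ∠JRU = 54°  [linear pair at R on JG]
2. ∠JUR = 48°  [△JUR]
3. ∠LUR = 132°  [linear pair at U on JL]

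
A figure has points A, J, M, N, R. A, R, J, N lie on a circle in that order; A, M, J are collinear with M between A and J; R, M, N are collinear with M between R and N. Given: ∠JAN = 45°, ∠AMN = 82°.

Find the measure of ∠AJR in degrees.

∠AJR = 53°

1. ∠JRN = 45°  [same arc JN]
2. ∠JMR = 82°  [vertical angles at M]
3. ∠AJR = 53°  [△RMJ]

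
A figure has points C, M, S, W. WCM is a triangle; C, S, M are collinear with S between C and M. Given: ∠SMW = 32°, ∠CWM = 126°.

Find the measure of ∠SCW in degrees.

∠SCW = 22°

1. ∠CMW = 32°  [S on ray MC]
2. ∠MCW = 22°  [△WCM]
3. ∠SCW = 22°  [S on ray CM]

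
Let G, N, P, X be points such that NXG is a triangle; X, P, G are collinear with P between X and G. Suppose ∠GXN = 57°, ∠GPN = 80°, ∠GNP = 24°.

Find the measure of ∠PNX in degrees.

∠PNX = 23°

1. ∠NXP = 57°  [P on ray XG]
2. ∠NPX = 100°  [linear pair at P on XG]
3. ∠PNX = 23°  [△NXP]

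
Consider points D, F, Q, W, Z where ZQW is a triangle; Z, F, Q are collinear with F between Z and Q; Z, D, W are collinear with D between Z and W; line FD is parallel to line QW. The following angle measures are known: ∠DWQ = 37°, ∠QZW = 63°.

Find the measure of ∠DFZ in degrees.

1. ∠QWZ = 37°  [D on ray WZ]
2. ∠WQZ = 80°  [△ZQW]
3. ∠DFZ = 80°  [FD∥QW, corresponding at F]

∠DFZ = 80°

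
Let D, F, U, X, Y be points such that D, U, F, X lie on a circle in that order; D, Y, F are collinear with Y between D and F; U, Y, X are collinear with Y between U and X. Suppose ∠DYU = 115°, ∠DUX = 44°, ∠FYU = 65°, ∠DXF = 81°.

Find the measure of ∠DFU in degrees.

1. ∠FDU = 21°  [△DYU]
2. ∠DUF = 99°  [cyclic DUFX, opposite ∠U+∠X]
3. ∠DFU = 60°  [△DUF]

∠DFU = 60°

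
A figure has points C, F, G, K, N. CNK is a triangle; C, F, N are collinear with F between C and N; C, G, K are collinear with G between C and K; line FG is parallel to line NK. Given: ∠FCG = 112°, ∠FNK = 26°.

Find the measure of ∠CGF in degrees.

∠CGF = 42°

1. ∠KCN = 112°  [F on CN, G on CK]
2. ∠CNK = 26°  [F on ray NC]
3. ∠CKN = 42°  [△CNK]
4. ∠CGF = 42°  [FG∥NK, corresponding at G]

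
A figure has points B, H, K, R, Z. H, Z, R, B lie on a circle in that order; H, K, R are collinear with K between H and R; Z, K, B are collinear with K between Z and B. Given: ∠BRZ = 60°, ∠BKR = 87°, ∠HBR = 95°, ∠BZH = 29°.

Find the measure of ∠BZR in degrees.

∠BZR = 56°

1. ∠HKZ = 87°  [vertical angles at K]
2. ∠HZR = 85°  [cyclic HZRB, opposite ∠Z+∠B]
3. ∠RHZ = 64°  [△HKZ]
4. ∠RKZ = 93°  [linear pair at K on HR]
5. ∠HRZ = 31°  [△HZR]
6. ∠BZR = 56°  [△ZKR]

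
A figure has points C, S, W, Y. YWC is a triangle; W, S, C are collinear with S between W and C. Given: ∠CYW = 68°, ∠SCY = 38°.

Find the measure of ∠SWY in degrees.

1. ∠WCY = 38°  [S on ray CW]
2. ∠CWY = 74°  [△YWC]
3. ∠SWY = 74°  [S on ray WC]

∠SWY = 74°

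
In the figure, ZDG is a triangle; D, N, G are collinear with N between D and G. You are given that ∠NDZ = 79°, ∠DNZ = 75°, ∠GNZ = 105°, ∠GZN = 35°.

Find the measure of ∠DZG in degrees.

1. ∠GDZ = 79°  [N on ray DG]
2. ∠NGZ = 40°  [△ZNG]
3. ∠DGZ = 40°  [N on ray GD]
4. ∠DZG = 61°  [△ZDG]

∠DZG = 61°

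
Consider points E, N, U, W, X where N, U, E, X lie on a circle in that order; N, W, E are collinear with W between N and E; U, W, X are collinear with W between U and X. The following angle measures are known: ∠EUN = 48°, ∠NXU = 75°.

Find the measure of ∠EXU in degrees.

∠EXU = 57°

1. ∠NEU = 75°  [same arc NU]
2. ∠ENU = 57°  [△NUE]
3. ∠EXU = 57°  [same arc UE]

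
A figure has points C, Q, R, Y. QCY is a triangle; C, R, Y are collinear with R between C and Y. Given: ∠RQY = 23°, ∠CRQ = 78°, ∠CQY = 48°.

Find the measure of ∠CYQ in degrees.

∠CYQ = 55°

1. ∠QRY = 102°  [linear pair at R on CY]
2. ∠QYR = 55°  [△QRY]
3. ∠CYQ = 55°  [R on ray YC]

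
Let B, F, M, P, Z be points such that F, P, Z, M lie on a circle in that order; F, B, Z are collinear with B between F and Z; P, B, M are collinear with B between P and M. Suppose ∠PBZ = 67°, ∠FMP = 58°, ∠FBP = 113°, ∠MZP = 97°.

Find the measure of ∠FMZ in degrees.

∠FMZ = 86°

1. ∠FBM = 67°  [vertical angles at B]
2. ∠MFZ = 55°  [△FBM]
3. ∠MFP = 83°  [cyclic FPZM, opposite ∠F+∠Z]
4. ∠FPM = 39°  [△FPM]
5. ∠FZM = 39°  [same arc FM]
6. ∠FMZ = 86°  [△FZM]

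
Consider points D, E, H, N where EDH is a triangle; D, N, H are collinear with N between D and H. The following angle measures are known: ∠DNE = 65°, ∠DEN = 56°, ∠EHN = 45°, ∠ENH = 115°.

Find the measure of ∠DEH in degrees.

∠DEH = 76°

1. ∠EDN = 59°  [△EDN]
2. ∠DHE = 45°  [N on ray HD]
3. ∠EDH = 59°  [N on ray DH]
4. ∠DEH = 76°  [△EDH]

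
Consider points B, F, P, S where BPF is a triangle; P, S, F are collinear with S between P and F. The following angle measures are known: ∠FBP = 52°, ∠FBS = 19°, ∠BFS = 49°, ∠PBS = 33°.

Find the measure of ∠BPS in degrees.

1. ∠BSF = 112°  [△BSF]
2. ∠BSP = 68°  [linear pair at S on PF]
3. ∠BPS = 79°  [△BPS]

∠BPS = 79°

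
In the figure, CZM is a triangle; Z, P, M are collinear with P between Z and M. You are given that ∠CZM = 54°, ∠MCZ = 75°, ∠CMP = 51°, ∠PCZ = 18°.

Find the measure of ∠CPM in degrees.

1. ∠CZP = 54°  [P on ray ZM]
2. ∠CPZ = 108°  [△CZP]
3. ∠CPM = 72°  [linear pair at P on ZM]

∠CPM = 72°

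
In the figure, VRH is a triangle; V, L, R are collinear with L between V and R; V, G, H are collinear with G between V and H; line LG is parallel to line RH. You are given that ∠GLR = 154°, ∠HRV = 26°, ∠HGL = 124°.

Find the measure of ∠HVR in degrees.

1. ∠GLV = 26°  [linear pair at L on VR]
2. ∠LGV = 56°  [linear pair at G on VH]
3. ∠GVL = 98°  [△VLG]
4. ∠HVR = 98°  [L on VR, G on VH]

∠HVR = 98°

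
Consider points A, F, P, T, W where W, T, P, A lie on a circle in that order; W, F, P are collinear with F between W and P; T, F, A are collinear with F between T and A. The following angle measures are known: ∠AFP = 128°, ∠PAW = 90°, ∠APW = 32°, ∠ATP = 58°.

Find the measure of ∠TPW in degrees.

1. ∠TFW = 128°  [vertical angles at F]
2. ∠PTW = 90°  [cyclic WTPA, opposite ∠T+∠A]
3. ∠ATW = 32°  [same arc WA]
4. ∠PWT = 20°  [△WFT]
5. ∠TPW = 70°  [△WTP]

∠TPW = 70°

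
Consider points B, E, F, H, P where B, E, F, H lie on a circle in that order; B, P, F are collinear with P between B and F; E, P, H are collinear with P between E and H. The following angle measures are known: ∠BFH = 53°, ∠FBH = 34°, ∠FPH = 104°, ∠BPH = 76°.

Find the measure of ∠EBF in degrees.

∠EBF = 23°

1. ∠BEH = 53°  [same arc BH]
2. ∠BPE = 104°  [vertical angles at P]
3. ∠EBF = 23°  [△BPE]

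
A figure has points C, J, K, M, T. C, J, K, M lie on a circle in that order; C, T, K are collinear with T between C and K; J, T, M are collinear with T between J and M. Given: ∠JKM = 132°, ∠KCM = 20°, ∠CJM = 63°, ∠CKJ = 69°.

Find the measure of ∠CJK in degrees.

∠CJK = 83°

1. ∠CKM = 63°  [same arc CM]
2. ∠CMK = 97°  [△CKM]
3. ∠CJK = 83°  [cyclic CJKM, opposite ∠J+∠M]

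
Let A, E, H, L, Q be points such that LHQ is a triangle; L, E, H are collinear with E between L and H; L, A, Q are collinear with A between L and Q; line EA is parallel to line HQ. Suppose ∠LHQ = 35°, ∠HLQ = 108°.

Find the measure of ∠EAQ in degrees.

∠EAQ = 143°

1. ∠HQL = 37°  [△LHQ]
2. ∠EAL = 37°  [EA∥HQ, corresponding at A]
3. ∠EAQ = 143°  [linear pair at A on LQ]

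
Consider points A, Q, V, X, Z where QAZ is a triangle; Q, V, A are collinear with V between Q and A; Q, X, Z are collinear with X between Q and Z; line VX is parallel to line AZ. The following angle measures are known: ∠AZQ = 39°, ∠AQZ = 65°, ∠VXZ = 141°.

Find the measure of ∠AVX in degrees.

1. ∠QAZ = 76°  [△QAZ]
2. ∠QVX = 76°  [VX∥AZ, corresponding at V]
3. ∠AVX = 104°  [linear pair at V on QA]

∠AVX = 104°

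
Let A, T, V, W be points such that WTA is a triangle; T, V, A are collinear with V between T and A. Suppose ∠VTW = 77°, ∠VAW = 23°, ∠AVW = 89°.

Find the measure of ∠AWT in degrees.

1. ∠ATW = 77°  [V on ray TA]
2. ∠TAW = 23°  [V on ray AT]
3. ∠AWT = 80°  [△WTA]

∠AWT = 80°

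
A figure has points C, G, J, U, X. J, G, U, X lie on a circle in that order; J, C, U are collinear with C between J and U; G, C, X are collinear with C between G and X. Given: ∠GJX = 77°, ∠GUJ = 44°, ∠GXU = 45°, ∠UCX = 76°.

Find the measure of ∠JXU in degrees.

1. ∠GXJ = 44°  [same arc JG]
2. ∠JUX = 59°  [△UCX]
3. ∠JCX = 104°  [linear pair at C on JU]
4. ∠UJX = 32°  [△JCX]
5. ∠JXU = 89°  [△JUX]

∠JXU = 89°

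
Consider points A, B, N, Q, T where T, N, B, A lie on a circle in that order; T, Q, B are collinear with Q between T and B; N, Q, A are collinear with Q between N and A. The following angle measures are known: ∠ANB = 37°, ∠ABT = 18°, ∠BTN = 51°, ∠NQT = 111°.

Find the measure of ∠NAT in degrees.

1. ∠ATB = 37°  [same arc BA]
2. ∠AQB = 111°  [vertical angles at Q]
3. ∠AQT = 69°  [linear pair at Q on TB]
4. ∠NAT = 74°  [△TQA]

∠NAT = 74°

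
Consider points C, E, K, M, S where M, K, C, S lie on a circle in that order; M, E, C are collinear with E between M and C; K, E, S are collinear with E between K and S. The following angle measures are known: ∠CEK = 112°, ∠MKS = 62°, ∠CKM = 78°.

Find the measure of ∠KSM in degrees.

1. ∠KEM = 68°  [linear pair at E on MC]
2. ∠CMK = 50°  [△MEK]
3. ∠KCM = 52°  [△MKC]
4. ∠KSM = 52°  [same arc MK]

∠KSM = 52°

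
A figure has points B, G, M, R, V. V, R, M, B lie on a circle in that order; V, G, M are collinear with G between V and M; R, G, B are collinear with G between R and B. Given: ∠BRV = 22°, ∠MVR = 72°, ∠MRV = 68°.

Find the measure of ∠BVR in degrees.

∠BVR = 118°

1. ∠RMV = 40°  [△VRM]
2. ∠RBV = 40°  [same arc VR]
3. ∠BVR = 118°  [△VRB]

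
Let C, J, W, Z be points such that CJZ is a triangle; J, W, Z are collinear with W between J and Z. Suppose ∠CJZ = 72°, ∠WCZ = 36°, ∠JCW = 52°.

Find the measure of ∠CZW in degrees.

1. ∠CJW = 72°  [W on ray JZ]
2. ∠CWJ = 56°  [△CJW]
3. ∠CWZ = 124°  [linear pair at W on JZ]
4. ∠CZW = 20°  [△CWZ]

∠CZW = 20°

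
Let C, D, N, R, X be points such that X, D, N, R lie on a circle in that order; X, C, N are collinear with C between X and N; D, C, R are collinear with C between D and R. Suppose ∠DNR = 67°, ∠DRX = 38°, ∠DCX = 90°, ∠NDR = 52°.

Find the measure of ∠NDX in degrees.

∠NDX = 81°

1. ∠DXR = 113°  [cyclic XDNR, opposite ∠X+∠N]
2. ∠DNX = 38°  [same arc XD]
3. ∠RDX = 29°  [△XDR]
4. ∠DXN = 61°  [△XCD]
5. ∠NDX = 81°  [△XDN]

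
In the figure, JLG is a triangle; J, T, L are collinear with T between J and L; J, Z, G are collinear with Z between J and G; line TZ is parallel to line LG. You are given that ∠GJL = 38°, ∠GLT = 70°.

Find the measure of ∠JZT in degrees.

1. ∠GLJ = 70°  [T on ray LJ]
2. ∠JGL = 72°  [△JLG]
3. ∠JZT = 72°  [TZ∥LG, corresponding at Z]

∠JZT = 72°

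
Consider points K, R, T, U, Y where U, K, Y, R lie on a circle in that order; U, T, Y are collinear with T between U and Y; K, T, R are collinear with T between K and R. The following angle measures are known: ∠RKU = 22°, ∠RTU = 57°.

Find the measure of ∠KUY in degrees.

∠KUY = 35°

1. ∠RYU = 22°  [same arc UR]
2. ∠RTY = 123°  [linear pair at T on UY]
3. ∠KRY = 35°  [△YTR]
4. ∠KUY = 35°  [same arc KY]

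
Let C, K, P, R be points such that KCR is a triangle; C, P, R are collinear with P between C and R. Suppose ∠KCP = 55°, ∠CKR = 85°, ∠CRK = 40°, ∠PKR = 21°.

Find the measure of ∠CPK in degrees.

∠CPK = 61°

1. ∠KRP = 40°  [P on ray RC]
2. ∠KPR = 119°  [△KPR]
3. ∠CPK = 61°  [linear pair at P on CR]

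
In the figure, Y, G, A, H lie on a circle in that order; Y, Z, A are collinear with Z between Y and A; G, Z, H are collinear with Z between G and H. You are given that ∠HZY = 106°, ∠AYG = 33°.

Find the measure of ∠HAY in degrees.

1. ∠AZH = 74°  [linear pair at Z on YA]
2. ∠AHG = 33°  [same arc GA]
3. ∠HAY = 73°  [△AZH]

∠HAY = 73°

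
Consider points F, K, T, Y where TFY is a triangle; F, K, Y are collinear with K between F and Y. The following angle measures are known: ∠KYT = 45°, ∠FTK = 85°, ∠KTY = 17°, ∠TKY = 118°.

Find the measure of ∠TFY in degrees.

1. ∠FKT = 62°  [linear pair at K on FY]
2. ∠KFT = 33°  [△TFK]
3. ∠TFY = 33°  [K on ray FY]

∠TFY = 33°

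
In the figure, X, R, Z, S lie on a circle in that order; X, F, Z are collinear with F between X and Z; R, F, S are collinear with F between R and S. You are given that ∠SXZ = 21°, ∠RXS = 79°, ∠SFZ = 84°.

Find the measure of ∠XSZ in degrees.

∠XSZ = 121°

1. ∠SRZ = 21°  [same arc ZS]
2. ∠RZS = 101°  [cyclic XRZS, opposite ∠X+∠Z]
3. ∠RSZ = 58°  [△RZS]
4. ∠SZX = 38°  [△ZFS]
5. ∠XSZ = 121°  [△XZS]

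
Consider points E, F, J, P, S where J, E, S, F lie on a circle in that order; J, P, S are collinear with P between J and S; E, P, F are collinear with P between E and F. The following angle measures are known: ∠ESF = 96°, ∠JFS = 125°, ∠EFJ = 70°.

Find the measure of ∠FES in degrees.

∠FES = 29°

1. ∠JES = 55°  [cyclic JESF, opposite ∠E+∠F]
2. ∠ESJ = 70°  [same arc JE]
3. ∠EJS = 55°  [△JES]
4. ∠EFS = 55°  [same arc ES]
5. ∠FES = 29°  [△ESF]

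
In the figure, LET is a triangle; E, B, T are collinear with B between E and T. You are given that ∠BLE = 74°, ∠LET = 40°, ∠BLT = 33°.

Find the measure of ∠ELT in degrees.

1. ∠BEL = 40°  [B on ray ET]
2. ∠EBL = 66°  [△LEB]
3. ∠LBT = 114°  [linear pair at B on ET]
4. ∠BTL = 33°  [△LBT]
5. ∠ETL = 33°  [B on ray TE]
6. ∠ELT = 107°  [△LET]

∠ELT = 107°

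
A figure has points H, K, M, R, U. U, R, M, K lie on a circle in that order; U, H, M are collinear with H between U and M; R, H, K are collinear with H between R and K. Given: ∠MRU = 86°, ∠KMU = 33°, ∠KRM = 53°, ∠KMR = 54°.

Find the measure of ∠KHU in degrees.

1. ∠MKU = 94°  [cyclic URMK, opposite ∠R+∠K]
2. ∠KRU = 33°  [same arc UK]
3. ∠KUM = 53°  [△UMK]
4. ∠KUR = 126°  [cyclic URMK, opposite ∠U+∠M]
5. ∠RKU = 21°  [△URK]
6. ∠KHU = 106°  [△UHK]

∠KHU = 106°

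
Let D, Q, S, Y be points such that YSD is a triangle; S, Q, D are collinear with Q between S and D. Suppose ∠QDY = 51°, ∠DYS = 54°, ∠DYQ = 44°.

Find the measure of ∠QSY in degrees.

1. ∠SDY = 51°  [Q on ray DS]
2. ∠DSY = 75°  [△YSD]
3. ∠QSY = 75°  [Q on ray SD]

∠QSY = 75°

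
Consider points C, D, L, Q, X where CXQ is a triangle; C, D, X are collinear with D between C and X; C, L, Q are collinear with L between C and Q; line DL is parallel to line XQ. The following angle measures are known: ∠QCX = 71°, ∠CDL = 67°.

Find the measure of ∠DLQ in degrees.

∠DLQ = 138°

1. ∠DCL = 71°  [D on CX, L on CQ]
2. ∠CLD = 42°  [△CDL]
3. ∠DLQ = 138°  [linear pair at L on CQ]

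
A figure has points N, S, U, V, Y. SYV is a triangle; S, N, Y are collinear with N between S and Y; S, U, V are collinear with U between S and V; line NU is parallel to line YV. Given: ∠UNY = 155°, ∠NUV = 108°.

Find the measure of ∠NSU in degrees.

1. ∠SNU = 25°  [linear pair at N on SY]
2. ∠NUS = 72°  [linear pair at U on SV]
3. ∠NSU = 83°  [△SNU]

∠NSU = 83°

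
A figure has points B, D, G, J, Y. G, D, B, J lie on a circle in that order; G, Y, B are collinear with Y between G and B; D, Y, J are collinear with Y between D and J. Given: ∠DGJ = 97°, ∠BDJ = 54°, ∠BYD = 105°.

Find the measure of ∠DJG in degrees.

1. ∠BGJ = 54°  [same arc BJ]
2. ∠GYJ = 105°  [vertical angles at Y]
3. ∠DJG = 21°  [△GYJ]

∠DJG = 21°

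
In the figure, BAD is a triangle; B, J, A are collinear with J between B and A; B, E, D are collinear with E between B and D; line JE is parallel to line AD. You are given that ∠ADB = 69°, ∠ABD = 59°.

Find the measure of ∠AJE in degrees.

1. ∠BAD = 52°  [△BAD]
2. ∠BJE = 52°  [JE∥AD, corresponding at J]
3. ∠AJE = 128°  [linear pair at J on BA]

∠AJE = 128°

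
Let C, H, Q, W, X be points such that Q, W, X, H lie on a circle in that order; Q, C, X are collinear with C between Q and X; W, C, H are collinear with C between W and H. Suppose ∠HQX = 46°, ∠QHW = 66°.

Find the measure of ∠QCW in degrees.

1. ∠HWX = 46°  [same arc XH]
2. ∠QXW = 66°  [same arc QW]
3. ∠WCX = 68°  [△WCX]
4. ∠QCW = 112°  [linear pair at C on QX]

∠QCW = 112°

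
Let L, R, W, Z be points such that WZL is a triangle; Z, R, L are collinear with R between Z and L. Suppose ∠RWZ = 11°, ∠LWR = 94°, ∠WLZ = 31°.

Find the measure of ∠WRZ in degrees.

1. ∠RLW = 31°  [R on ray LZ]
2. ∠LRW = 55°  [△WRL]
3. ∠WRZ = 125°  [linear pair at R on ZL]

∠WRZ = 125°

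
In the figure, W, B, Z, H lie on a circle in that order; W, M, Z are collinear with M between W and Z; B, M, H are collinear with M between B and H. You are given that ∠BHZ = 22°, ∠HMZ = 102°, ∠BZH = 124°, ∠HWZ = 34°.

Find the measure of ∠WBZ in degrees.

1. ∠HZW = 56°  [△ZMH]
2. ∠WHZ = 90°  [△WZH]
3. ∠WBZ = 90°  [cyclic WBZH, opposite ∠B+∠H]

∠WBZ = 90°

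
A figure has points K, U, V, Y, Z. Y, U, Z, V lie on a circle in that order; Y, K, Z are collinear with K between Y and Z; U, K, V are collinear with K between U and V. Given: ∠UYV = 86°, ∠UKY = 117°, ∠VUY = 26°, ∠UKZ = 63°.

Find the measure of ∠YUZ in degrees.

1. ∠UVY = 68°  [△YUV]
2. ∠UYZ = 37°  [△YKU]
3. ∠UZY = 68°  [same arc YU]
4. ∠YUZ = 75°  [△YUZ]

∠YUZ = 75°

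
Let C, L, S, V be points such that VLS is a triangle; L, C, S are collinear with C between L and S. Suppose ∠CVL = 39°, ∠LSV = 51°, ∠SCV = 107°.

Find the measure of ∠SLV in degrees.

1. ∠LCV = 73°  [linear pair at C on LS]
2. ∠CLV = 68°  [△VLC]
3. ∠SLV = 68°  [C on ray LS]

∠SLV = 68°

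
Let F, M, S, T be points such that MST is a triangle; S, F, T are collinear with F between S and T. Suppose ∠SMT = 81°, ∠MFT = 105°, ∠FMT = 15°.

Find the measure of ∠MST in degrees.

∠MST = 39°

1. ∠FTM = 60°  [△MFT]
2. ∠MTS = 60°  [F on ray TS]
3. ∠MST = 39°  [△MST]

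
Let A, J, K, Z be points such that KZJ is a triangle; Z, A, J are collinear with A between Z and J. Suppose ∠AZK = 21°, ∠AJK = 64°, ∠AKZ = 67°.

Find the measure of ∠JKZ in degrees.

∠JKZ = 95°

1. ∠JZK = 21°  [A on ray ZJ]
2. ∠KJZ = 64°  [A on ray JZ]
3. ∠JKZ = 95°  [△KZJ]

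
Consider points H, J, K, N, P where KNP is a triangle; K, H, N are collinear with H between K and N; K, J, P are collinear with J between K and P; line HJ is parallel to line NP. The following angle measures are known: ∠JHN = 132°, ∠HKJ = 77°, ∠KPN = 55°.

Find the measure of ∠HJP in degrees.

∠HJP = 125°

1. ∠JHK = 48°  [linear pair at H on KN]
2. ∠HJK = 55°  [△KHJ]
3. ∠HJP = 125°  [linear pair at J on KP]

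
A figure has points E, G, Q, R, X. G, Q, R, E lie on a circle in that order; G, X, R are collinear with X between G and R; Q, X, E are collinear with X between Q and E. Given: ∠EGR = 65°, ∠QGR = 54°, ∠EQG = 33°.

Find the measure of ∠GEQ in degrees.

1. ∠EQR = 65°  [same arc RE]
2. ∠QER = 54°  [same arc QR]
3. ∠ERQ = 61°  [△QRE]
4. ∠EGQ = 119°  [cyclic GQRE, opposite ∠G+∠R]
5. ∠GEQ = 28°  [△GQE]

∠GEQ = 28°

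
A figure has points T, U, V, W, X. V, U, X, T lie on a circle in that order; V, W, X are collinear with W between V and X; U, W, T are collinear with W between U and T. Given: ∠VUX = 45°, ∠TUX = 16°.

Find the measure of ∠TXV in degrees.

∠TXV = 29°

1. ∠VTX = 135°  [cyclic VUXT, opposite ∠U+∠T]
2. ∠TVX = 16°  [same arc XT]
3. ∠TXV = 29°  [△VXT]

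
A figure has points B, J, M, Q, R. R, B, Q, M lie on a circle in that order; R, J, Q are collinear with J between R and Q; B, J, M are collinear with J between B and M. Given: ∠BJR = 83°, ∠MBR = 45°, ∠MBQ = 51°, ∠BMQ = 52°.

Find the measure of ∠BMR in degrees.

∠BMR = 32°

1. ∠MJQ = 83°  [vertical angles at J]
2. ∠MRQ = 51°  [same arc QM]
3. ∠MJR = 97°  [linear pair at J on RQ]
4. ∠BMR = 32°  [△RJM]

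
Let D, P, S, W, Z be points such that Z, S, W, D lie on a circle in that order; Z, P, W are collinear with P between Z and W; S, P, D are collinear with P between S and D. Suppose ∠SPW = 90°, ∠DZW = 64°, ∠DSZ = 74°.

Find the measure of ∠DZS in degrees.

∠DZS = 80°

1. ∠DPZ = 90°  [vertical angles at P]
2. ∠SDZ = 26°  [△ZPD]
3. ∠DZS = 80°  [△ZSD]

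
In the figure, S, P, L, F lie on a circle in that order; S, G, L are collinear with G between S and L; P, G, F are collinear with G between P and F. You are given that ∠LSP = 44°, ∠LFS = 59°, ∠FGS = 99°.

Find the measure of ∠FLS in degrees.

∠FLS = 55°

1. ∠LFP = 44°  [same arc PL]
2. ∠FGL = 81°  [linear pair at G on SL]
3. ∠FLS = 55°  [△LGF]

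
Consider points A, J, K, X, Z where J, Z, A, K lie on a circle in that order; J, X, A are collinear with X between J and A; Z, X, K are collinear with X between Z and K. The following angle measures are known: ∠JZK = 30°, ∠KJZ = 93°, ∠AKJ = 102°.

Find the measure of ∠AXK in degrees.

1. ∠JAK = 30°  [same arc JK]
2. ∠JKZ = 57°  [△JZK]
3. ∠AJK = 48°  [△JAK]
4. ∠JXK = 75°  [△JXK]
5. ∠AXK = 105°  [linear pair at X on JA]

∠AXK = 105°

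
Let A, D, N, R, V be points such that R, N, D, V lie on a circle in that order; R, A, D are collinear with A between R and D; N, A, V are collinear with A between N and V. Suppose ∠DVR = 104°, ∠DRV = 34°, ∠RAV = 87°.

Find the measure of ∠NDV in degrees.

∠NDV = 101°

1. ∠RDV = 42°  [△RDV]
2. ∠DNV = 34°  [same arc DV]
3. ∠DAV = 93°  [linear pair at A on RD]
4. ∠DVN = 45°  [△DAV]
5. ∠NDV = 101°  [△NDV]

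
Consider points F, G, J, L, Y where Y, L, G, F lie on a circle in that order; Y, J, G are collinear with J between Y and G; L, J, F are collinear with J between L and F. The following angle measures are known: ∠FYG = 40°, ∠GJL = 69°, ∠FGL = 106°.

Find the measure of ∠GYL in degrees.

1. ∠FLG = 40°  [same arc GF]
2. ∠GFL = 34°  [△LGF]
3. ∠GYL = 34°  [same arc LG]

∠GYL = 34°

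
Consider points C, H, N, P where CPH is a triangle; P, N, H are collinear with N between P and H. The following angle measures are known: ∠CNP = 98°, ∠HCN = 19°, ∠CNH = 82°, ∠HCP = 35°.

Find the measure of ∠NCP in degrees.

∠NCP = 16°

1. ∠CHN = 79°  [△CNH]
2. ∠CHP = 79°  [N on ray HP]
3. ∠CPH = 66°  [△CPH]
4. ∠CPN = 66°  [N on ray PH]
5. ∠NCP = 16°  [△CPN]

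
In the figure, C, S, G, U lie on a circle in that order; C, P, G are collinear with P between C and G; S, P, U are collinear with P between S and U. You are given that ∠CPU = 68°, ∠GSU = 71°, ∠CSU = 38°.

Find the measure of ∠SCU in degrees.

1. ∠GCU = 71°  [same arc GU]
2. ∠CUS = 41°  [△CPU]
3. ∠SCU = 101°  [△CSU]

∠SCU = 101°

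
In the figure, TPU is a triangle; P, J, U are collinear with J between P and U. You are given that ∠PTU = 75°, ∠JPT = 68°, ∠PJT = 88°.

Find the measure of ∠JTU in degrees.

∠JTU = 51°

1. ∠TPU = 68°  [J on ray PU]
2. ∠TJU = 92°  [linear pair at J on PU]
3. ∠PUT = 37°  [△TPU]
4. ∠JUT = 37°  [J on ray UP]
5. ∠JTU = 51°  [△TJU]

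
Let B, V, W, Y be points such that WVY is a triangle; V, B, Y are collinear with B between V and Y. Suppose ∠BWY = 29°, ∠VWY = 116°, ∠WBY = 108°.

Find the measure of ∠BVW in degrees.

1. ∠BYW = 43°  [△WBY]
2. ∠VYW = 43°  [B on ray YV]
3. ∠WVY = 21°  [△WVY]
4. ∠BVW = 21°  [B on ray VY]

∠BVW = 21°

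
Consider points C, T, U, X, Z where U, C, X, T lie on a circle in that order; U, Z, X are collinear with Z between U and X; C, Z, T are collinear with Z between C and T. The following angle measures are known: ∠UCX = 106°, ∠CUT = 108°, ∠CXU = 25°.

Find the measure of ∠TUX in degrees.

∠TUX = 59°

1. ∠CUX = 49°  [△UCX]
2. ∠CXT = 72°  [cyclic UCXT, opposite ∠U+∠X]
3. ∠CTX = 49°  [same arc CX]
4. ∠TCX = 59°  [△CXT]
5. ∠TUX = 59°  [same arc XT]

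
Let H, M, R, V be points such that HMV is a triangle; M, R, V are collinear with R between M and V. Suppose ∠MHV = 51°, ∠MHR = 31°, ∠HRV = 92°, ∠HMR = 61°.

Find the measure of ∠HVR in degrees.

∠HVR = 68°

1. ∠HMV = 61°  [R on ray MV]
2. ∠HVM = 68°  [△HMV]
3. ∠HVR = 68°  [R on ray VM]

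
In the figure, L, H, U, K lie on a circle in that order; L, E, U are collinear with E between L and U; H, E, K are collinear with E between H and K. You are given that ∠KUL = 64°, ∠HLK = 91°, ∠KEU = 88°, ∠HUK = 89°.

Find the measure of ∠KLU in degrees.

1. ∠KHL = 64°  [same arc LK]
2. ∠HKL = 25°  [△LHK]
3. ∠KEL = 92°  [linear pair at E on LU]
4. ∠KLU = 63°  [△LEK]

∠KLU = 63°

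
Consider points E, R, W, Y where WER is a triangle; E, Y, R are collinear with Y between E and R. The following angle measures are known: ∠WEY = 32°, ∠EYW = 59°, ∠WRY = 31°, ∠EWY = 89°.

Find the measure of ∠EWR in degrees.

∠EWR = 117°

1. ∠REW = 32°  [Y on ray ER]
2. ∠ERW = 31°  [Y on ray RE]
3. ∠EWR = 117°  [△WER]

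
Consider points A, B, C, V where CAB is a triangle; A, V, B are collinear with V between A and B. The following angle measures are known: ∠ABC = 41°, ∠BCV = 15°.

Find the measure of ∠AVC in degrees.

∠AVC = 56°

1. ∠CBV = 41°  [V on ray BA]
2. ∠BVC = 124°  [△CVB]
3. ∠AVC = 56°  [linear pair at V on AB]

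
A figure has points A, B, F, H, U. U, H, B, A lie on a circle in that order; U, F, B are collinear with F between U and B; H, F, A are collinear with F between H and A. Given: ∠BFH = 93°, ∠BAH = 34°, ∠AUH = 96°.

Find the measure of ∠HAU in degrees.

∠HAU = 25°

1. ∠HFU = 87°  [linear pair at F on UB]
2. ∠BUH = 34°  [same arc HB]
3. ∠AHU = 59°  [△UFH]
4. ∠HAU = 25°  [△UHA]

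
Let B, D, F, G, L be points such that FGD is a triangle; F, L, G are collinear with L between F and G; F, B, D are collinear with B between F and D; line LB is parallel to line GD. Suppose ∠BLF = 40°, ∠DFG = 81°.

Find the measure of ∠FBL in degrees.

1. ∠DGF = 40°  [LB∥GD, corresponding at L]
2. ∠FDG = 59°  [△FGD]
3. ∠FBL = 59°  [LB∥GD, corresponding at B]

∠FBL = 59°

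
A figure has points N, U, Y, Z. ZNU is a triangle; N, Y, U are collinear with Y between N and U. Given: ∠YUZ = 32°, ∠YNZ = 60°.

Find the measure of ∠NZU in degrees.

∠NZU = 88°

1. ∠NUZ = 32°  [Y on ray UN]
2. ∠UNZ = 60°  [Y on ray NU]
3. ∠NZU = 88°  [△ZNU]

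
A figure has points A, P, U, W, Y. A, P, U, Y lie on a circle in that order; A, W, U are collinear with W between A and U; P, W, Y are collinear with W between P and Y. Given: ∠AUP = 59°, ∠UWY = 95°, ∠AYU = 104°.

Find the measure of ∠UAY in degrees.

∠UAY = 36°

1. ∠AYP = 59°  [same arc AP]
2. ∠AWY = 85°  [linear pair at W on AU]
3. ∠UAY = 36°  [△AWY]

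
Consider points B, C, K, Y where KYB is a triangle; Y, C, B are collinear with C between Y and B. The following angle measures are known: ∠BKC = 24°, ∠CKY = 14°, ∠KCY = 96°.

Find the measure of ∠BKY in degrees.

1. ∠CYK = 70°  [△KYC]
2. ∠BCK = 84°  [linear pair at C on YB]
3. ∠BYK = 70°  [C on ray YB]
4. ∠CBK = 72°  [△KCB]
5. ∠KBY = 72°  [C on ray BY]
6. ∠BKY = 38°  [△KYB]

∠BKY = 38°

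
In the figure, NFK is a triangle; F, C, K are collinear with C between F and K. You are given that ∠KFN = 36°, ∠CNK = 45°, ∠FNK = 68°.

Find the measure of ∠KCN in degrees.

1. ∠FKN = 76°  [△NFK]
2. ∠CKN = 76°  [C on ray KF]
3. ∠KCN = 59°  [△NCK]

∠KCN = 59°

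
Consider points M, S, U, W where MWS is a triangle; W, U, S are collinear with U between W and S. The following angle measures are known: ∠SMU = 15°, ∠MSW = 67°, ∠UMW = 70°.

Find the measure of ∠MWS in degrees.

∠MWS = 28°

1. ∠MSU = 67°  [U on ray SW]
2. ∠MUS = 98°  [△MUS]
3. ∠MUW = 82°  [linear pair at U on WS]
4. ∠MWU = 28°  [△MWU]
5. ∠MWS = 28°  [U on ray WS]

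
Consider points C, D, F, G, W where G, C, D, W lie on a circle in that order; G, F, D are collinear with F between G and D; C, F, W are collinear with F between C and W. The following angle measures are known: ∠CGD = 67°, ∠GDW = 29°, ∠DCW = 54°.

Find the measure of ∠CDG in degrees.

1. ∠CWD = 67°  [same arc CD]
2. ∠DFW = 84°  [△DFW]
3. ∠DGW = 54°  [same arc DW]
4. ∠GFW = 96°  [linear pair at F on GD]
5. ∠CWG = 30°  [△GFW]
6. ∠CDG = 30°  [same arc GC]

∠CDG = 30°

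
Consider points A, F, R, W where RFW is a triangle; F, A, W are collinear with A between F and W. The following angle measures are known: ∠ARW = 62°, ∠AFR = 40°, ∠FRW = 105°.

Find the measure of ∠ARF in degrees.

1. ∠RFW = 40°  [A on ray FW]
2. ∠FWR = 35°  [△RFW]
3. ∠AWR = 35°  [A on ray WF]
4. ∠RAW = 83°  [△RAW]
5. ∠FAR = 97°  [linear pair at A on FW]
6. ∠ARF = 43°  [△RFA]

∠ARF = 43°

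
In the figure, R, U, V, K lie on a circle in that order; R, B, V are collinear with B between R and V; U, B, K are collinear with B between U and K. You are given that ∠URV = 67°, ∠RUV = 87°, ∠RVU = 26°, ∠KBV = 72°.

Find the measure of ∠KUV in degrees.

1. ∠UKV = 67°  [same arc UV]
2. ∠RKV = 93°  [cyclic RUVK, opposite ∠U+∠K]
3. ∠KVR = 41°  [△VBK]
4. ∠KRV = 46°  [△RVK]
5. ∠KUV = 46°  [same arc VK]

∠KUV = 46°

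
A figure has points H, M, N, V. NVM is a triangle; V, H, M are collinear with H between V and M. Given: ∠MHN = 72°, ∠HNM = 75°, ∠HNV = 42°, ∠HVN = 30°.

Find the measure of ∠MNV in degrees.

1. ∠HMN = 33°  [△NHM]
2. ∠MVN = 30°  [H on ray VM]
3. ∠NMV = 33°  [H on ray MV]
4. ∠MNV = 117°  [△NVM]

∠MNV = 117°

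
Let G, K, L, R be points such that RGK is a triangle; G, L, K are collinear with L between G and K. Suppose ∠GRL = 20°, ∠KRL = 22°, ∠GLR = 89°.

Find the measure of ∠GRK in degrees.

1. ∠LGR = 71°  [△RGL]
2. ∠KLR = 91°  [linear pair at L on GK]
3. ∠KGR = 71°  [L on ray GK]
4. ∠LKR = 67°  [△RLK]
5. ∠GKR = 67°  [L on ray KG]
6. ∠GRK = 42°  [△RGK]

∠GRK = 42°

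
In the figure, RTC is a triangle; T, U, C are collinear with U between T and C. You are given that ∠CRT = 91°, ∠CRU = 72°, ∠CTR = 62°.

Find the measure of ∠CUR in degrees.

∠CUR = 81°

1. ∠RCT = 27°  [△RTC]
2. ∠RCU = 27°  [U on ray CT]
3. ∠CUR = 81°  [△RUC]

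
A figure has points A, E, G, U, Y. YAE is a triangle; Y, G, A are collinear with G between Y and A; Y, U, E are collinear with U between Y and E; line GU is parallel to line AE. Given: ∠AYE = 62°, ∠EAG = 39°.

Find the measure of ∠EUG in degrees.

1. ∠EAY = 39°  [G on ray AY]
2. ∠AEY = 79°  [△YAE]
3. ∠GUY = 79°  [GU∥AE, corresponding at U]
4. ∠EUG = 101°  [linear pair at U on YE]

∠EUG = 101°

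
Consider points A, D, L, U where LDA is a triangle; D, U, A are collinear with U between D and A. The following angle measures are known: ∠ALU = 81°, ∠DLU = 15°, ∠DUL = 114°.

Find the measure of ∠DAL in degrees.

∠DAL = 33°

1. ∠AUL = 66°  [linear pair at U on DA]
2. ∠LAU = 33°  [△LUA]
3. ∠DAL = 33°  [U on ray AD]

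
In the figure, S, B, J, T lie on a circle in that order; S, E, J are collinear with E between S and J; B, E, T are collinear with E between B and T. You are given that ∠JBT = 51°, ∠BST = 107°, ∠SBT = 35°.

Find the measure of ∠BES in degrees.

1. ∠BJT = 73°  [cyclic SBJT, opposite ∠S+∠J]
2. ∠SJT = 35°  [same arc ST]
3. ∠BTJ = 56°  [△BJT]
4. ∠JET = 89°  [△JET]
5. ∠BES = 89°  [vertical angles at E]

∠BES = 89°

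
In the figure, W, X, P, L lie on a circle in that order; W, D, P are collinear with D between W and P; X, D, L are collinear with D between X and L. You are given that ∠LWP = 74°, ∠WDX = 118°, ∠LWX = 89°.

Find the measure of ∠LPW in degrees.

∠LPW = 47°

1. ∠LXP = 74°  [same arc PL]
2. ∠LDP = 118°  [vertical angles at D]
3. ∠LPX = 91°  [cyclic WXPL, opposite ∠W+∠P]
4. ∠PLX = 15°  [△XPL]
5. ∠LPW = 47°  [△PDL]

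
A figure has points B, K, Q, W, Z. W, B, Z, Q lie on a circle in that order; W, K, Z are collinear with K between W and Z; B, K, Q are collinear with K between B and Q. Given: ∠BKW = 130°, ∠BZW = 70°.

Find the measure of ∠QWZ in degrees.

∠QWZ = 60°

1. ∠QKZ = 130°  [vertical angles at K]
2. ∠BQW = 70°  [same arc WB]
3. ∠QKW = 50°  [linear pair at K on WZ]
4. ∠QWZ = 60°  [△WKQ]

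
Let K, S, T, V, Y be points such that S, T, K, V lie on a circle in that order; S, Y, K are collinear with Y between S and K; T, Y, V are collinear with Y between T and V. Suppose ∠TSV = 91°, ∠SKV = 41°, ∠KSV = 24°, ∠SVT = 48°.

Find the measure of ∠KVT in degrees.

∠KVT = 67°

1. ∠TKV = 89°  [cyclic STKV, opposite ∠S+∠K]
2. ∠KTV = 24°  [same arc KV]
3. ∠KVT = 67°  [△TKV]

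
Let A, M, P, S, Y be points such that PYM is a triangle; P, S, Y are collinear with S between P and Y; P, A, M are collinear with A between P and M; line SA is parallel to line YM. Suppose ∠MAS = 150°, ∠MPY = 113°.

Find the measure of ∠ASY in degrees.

1. ∠PAS = 30°  [linear pair at A on PM]
2. ∠APS = 113°  [S on PY, A on PM]
3. ∠ASP = 37°  [△PSA]
4. ∠ASY = 143°  [linear pair at S on PY]

∠ASY = 143°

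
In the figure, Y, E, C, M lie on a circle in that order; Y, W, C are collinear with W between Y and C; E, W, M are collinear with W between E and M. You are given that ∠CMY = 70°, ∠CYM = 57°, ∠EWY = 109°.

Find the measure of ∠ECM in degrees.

∠ECM = 105°

1. ∠MCY = 53°  [△YCM]
2. ∠CEM = 57°  [same arc CM]
3. ∠CWM = 109°  [vertical angles at W]
4. ∠CME = 18°  [△CWM]
5. ∠ECM = 105°  [△ECM]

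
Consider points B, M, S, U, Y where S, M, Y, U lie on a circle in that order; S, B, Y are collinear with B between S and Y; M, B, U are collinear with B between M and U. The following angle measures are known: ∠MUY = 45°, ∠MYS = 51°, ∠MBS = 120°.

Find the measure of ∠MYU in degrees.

∠MYU = 66°

1. ∠MSY = 45°  [same arc MY]
2. ∠MUS = 51°  [same arc SM]
3. ∠SMU = 15°  [△SBM]
4. ∠MSU = 114°  [△SMU]
5. ∠MYU = 66°  [cyclic SMYU, opposite ∠S+∠Y]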